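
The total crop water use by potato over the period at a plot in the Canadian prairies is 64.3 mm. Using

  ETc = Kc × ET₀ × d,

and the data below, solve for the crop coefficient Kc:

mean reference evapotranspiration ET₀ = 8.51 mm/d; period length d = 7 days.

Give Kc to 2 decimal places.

ETc = Kc × ET₀ × d  ⇒  Kc = ETc / (ET₀ × d)
Kc = 64.3 / (8.51 × 7) = 64.3 / 59.57 = 1.0794

1.08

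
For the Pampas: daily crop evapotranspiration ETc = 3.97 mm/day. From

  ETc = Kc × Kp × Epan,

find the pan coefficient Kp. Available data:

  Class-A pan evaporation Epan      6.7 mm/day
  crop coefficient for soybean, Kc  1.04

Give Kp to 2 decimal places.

ETc = Kc × Kp × Epan  ⇒  Kp = ETc / (Kc × Epan)
Kp = 3.97 / (1.04 × 6.7) = 3.97 / 6.968 = 0.5697

0.57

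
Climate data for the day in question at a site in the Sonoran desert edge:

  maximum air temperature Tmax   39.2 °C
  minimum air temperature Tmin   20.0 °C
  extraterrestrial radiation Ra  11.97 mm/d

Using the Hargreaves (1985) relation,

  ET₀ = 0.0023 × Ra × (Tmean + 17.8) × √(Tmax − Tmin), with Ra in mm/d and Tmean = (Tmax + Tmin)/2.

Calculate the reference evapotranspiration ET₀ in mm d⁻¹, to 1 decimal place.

5.7 mm d⁻¹

Tmean = (39.2 + 20.0)/2 = 29.60 °C
ET₀ = 0.0023 × 11.97 × (29.60 + 17.8) × √19.2 = 0.0023 × 11.97 × 47.40 × 4.3818 = 5.7181 mm/d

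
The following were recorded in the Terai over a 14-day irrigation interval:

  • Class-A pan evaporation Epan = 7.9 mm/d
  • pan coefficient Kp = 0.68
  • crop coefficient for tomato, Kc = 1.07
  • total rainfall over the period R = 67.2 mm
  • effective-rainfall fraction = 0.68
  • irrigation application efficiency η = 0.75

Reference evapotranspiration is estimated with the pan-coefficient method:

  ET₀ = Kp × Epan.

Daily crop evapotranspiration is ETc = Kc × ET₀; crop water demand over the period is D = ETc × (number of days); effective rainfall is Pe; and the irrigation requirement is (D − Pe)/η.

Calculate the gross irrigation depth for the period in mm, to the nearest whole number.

ET₀ = 0.68 × 7.9 = 5.3720 mm/d
ETc = Kc × ET₀ = 1.07 × 5.3720 = 5.7480 mm/d
Crop demand D = ETc × 14 d = 5.7480 × 14 = 80.472 mm
Pe = 0.68 × 67.2 = 45.696 mm
D − Pe = 80.472 − 45.696 = 34.776 mm
Gross irrigation = 34.776 / 0.75 = 46.368 mm

46 mm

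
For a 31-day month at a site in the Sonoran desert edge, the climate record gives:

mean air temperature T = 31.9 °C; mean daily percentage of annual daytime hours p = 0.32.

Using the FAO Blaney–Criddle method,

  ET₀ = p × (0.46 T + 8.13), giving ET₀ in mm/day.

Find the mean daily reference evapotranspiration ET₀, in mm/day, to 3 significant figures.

ET₀ = 0.32 × (0.46 × 31.9 + 8.13) = 0.32 × 22.804 = 7.2973 mm/d

7.30 mm/day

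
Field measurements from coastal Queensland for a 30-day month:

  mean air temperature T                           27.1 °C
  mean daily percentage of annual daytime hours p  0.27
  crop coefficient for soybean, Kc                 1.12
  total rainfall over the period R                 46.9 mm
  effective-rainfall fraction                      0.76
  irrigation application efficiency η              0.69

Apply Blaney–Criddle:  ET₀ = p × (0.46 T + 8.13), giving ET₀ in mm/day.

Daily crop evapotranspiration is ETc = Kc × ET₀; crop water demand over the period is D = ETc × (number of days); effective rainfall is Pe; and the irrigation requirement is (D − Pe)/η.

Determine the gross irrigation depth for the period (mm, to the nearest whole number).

219 mm

ET₀ = 0.27 × (0.46 × 27.1 + 8.13) = 0.27 × 20.596 = 5.5609 mm/d
ETc = Kc × ET₀ = 1.12 × 5.5609 = 6.2282 mm/d
Crop demand D = ETc × 30 d = 6.2282 × 30 = 186.846 mm
Pe = 0.76 × 46.9 = 35.644 mm
D − Pe = 186.846 − 35.644 = 151.202 mm
Gross irrigation = 151.202 / 0.69 = 219.133 mm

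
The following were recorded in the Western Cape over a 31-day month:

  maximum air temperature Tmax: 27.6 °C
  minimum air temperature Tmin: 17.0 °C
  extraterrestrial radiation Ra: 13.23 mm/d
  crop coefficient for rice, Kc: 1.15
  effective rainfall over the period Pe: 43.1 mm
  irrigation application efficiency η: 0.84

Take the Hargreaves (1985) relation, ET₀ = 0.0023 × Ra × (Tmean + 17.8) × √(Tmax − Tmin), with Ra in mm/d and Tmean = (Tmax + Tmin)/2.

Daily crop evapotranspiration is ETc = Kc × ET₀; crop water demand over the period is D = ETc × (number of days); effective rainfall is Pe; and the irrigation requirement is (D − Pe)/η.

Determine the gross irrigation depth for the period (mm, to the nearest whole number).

Tmean = (27.6 + 17.0)/2 = 22.30 °C
ET₀ = 0.0023 × 13.23 × (22.30 + 17.8) × √10.6 = 0.0023 × 13.23 × 40.10 × 3.2558 = 3.9727 mm/d
ETc = Kc × ET₀ = 1.15 × 3.9727 = 4.5686 mm/d
Crop demand D = ETc × 31 d = 4.5686 × 31 = 141.627 mm
D − Pe = 141.627 − 43.1 = 98.527 mm
Gross irrigation = 98.527 / 0.84 = 117.294 mm

117 mm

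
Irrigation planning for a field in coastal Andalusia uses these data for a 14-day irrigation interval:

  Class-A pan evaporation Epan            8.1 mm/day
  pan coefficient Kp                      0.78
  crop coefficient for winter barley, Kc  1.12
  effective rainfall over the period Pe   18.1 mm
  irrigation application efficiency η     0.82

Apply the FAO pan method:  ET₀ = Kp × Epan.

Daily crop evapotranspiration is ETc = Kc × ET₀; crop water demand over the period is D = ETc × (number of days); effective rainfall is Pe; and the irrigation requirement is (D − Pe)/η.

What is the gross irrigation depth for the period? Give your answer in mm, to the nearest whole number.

ET₀ = 0.78 × 8.1 = 6.3180 mm/d
ETc = Kc × ET₀ = 1.12 × 6.3180 = 7.0762 mm/d
Crop demand D = ETc × 14 d = 7.0762 × 14 = 99.067 mm
D − Pe = 99.067 − 18.1 = 80.967 mm
Gross irrigation = 80.967 / 0.82 = 98.740 mm

99 mm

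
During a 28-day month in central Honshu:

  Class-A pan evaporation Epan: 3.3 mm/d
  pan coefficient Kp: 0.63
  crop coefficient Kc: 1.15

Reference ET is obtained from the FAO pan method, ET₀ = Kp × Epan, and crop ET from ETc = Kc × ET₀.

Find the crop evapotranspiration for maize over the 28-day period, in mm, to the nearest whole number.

ET₀ = 0.63 × 3.3 = 2.0790 mm/d
ETc = Kc × ET₀ = 1.15 × 2.0790 = 2.3909 mm/d
Over 28 days: 2.3909 × 28 = 66.945 mm

67 mm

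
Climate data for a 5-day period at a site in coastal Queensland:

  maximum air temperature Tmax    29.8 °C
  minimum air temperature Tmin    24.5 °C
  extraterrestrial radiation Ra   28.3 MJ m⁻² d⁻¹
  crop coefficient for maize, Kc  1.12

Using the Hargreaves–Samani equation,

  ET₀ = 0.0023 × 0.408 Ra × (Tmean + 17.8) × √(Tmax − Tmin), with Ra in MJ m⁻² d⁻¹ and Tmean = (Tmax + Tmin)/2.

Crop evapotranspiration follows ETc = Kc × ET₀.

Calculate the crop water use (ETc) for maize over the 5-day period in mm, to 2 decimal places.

15.39 mm

Tmean = (29.8 + 24.5)/2 = 27.15 °C
0.408 Ra = 0.408 × 28.3 = 11.5464 mm/d equivalent
ET₀ = 0.0023 × 11.5464 × (27.15 + 17.8) × √5.3 = 0.0023 × 11.5464 × 44.95 × 2.3022 = 2.7482 mm/d
ETc = Kc × ET₀ = 1.12 × 2.7482 = 3.0780 mm/d
Over 5 days: 3.0780 × 5 = 15.390 mm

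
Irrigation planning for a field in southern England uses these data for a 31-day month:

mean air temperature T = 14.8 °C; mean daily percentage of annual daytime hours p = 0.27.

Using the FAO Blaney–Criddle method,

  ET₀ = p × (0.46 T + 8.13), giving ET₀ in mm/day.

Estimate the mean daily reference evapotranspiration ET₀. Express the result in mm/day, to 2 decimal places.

4.03 mm/day

ET₀ = 0.27 × (0.46 × 14.8 + 8.13) = 0.27 × 14.938 = 4.0333 mm/d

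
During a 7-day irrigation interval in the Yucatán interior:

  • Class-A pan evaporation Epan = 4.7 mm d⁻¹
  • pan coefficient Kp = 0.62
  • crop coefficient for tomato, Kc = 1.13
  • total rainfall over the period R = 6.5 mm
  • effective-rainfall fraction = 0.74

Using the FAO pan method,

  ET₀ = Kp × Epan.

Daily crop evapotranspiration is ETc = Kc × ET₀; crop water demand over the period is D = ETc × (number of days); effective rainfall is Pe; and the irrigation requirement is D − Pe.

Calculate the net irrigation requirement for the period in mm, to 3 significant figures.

18.2 mm

ET₀ = 0.62 × 4.7 = 2.9140 mm/d
ETc = Kc × ET₀ = 1.13 × 2.9140 = 3.2928 mm/d
Crop demand D = ETc × 7 d = 3.2928 × 7 = 23.050 mm
Pe = 0.74 × 6.5 = 4.810 mm
D − Pe = 23.050 − 4.810 = 18.240 mm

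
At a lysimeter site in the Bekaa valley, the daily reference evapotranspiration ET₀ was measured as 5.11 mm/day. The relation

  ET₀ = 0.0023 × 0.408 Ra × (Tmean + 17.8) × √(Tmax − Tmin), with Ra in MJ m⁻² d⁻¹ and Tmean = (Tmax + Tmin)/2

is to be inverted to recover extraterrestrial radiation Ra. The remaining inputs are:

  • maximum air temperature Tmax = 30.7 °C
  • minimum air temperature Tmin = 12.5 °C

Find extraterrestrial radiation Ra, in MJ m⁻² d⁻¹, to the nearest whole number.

Tmean = (30.7+12.5)/2 = 21.60 °C; ΔT = 18.2
Ra = ET₀ / [0.0023 × 0.408 × (Tmean+17.8) × √ΔT]
   = 5.11 / (0.0023 × 0.408 × 39.40 × 4.2661) = 32.397 MJ m⁻² d⁻¹

32 MJ m⁻² d⁻¹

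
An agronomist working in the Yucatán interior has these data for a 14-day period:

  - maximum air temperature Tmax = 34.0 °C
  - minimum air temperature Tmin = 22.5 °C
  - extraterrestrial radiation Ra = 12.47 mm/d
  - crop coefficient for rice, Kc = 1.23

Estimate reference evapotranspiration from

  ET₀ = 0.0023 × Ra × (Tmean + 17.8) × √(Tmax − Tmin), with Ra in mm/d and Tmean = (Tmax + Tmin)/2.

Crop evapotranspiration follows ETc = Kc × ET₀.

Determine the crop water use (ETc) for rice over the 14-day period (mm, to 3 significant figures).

Tmean = (34.0 + 22.5)/2 = 28.25 °C
ET₀ = 0.0023 × 12.47 × (28.25 + 17.8) × √11.5 = 0.0023 × 12.47 × 46.05 × 3.3912 = 4.4790 mm/d
ETc = Kc × ET₀ = 1.23 × 4.4790 = 5.5092 mm/d
Over 14 days: 5.5092 × 14 = 77.129 mm

77.1 mm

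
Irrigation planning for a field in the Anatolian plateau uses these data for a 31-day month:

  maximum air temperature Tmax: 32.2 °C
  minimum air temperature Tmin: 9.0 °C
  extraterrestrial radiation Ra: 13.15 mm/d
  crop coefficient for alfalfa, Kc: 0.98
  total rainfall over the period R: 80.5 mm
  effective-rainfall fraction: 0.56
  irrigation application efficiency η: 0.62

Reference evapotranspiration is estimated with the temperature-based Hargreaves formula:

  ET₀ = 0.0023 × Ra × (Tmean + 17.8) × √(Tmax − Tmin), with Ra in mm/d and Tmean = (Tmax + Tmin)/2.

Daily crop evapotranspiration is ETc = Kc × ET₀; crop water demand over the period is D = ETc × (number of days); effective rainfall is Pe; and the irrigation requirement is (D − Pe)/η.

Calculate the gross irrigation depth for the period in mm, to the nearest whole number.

201 mm

Tmean = (32.2 + 9.0)/2 = 20.60 °C
ET₀ = 0.0023 × 13.15 × (20.60 + 17.8) × √23.2 = 0.0023 × 13.15 × 38.40 × 4.8166 = 5.5940 mm/d
ETc = Kc × ET₀ = 0.98 × 5.5940 = 5.4821 mm/d
Crop demand D = ETc × 31 d = 5.4821 × 31 = 169.945 mm
Pe = 0.56 × 80.5 = 45.080 mm
D − Pe = 169.945 − 45.080 = 124.865 mm
Gross irrigation = 124.865 / 0.62 = 201.395 mm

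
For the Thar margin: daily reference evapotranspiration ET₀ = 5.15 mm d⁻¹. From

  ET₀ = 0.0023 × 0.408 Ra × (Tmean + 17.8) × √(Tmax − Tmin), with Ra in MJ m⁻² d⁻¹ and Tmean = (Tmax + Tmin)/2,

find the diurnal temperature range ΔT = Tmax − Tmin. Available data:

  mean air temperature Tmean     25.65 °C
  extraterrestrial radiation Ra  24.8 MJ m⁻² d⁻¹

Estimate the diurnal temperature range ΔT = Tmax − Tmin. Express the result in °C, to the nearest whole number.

√ΔT = ET₀ / [0.0023 × 0.408 × Ra × (Tmean+17.8)] = 5.15 / (0.0023 × 10.1184 × 43.45) = 5.0930
ΔT = 5.0930² = 25.939 °C

26 °C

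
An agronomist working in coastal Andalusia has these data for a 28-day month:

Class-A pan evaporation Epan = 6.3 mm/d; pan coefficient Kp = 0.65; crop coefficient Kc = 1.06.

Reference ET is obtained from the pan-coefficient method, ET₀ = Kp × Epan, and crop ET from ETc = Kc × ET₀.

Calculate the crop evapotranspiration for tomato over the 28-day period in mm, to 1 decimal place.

121.5 mm

ET₀ = 0.65 × 6.3 = 4.0950 mm/d
ETc = Kc × ET₀ = 1.06 × 4.0950 = 4.3407 mm/d
Over 28 days: 4.3407 × 28 = 121.540 mm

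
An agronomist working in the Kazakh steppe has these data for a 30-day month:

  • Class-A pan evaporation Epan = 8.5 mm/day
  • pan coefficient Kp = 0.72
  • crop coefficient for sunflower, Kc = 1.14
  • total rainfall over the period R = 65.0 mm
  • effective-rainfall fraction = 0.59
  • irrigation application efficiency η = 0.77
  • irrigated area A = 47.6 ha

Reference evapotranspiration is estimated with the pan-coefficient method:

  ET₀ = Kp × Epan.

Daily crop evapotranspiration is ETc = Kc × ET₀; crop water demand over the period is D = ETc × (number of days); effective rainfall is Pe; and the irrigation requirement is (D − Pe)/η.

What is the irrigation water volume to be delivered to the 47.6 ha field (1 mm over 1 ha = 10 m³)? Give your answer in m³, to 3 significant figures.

106000 m³

ET₀ = 0.72 × 8.5 = 6.1200 mm/d
ETc = Kc × ET₀ = 1.14 × 6.1200 = 6.9768 mm/d
Crop demand D = ETc × 30 d = 6.9768 × 30 = 209.304 mm
Pe = 0.59 × 65.0 = 38.350 mm
D − Pe = 209.304 − 38.350 = 170.954 mm
Gross irrigation = 170.954 / 0.77 = 222.018 mm
Volume = 222.018 mm × 47.6 ha × 10 = 105680.6 m³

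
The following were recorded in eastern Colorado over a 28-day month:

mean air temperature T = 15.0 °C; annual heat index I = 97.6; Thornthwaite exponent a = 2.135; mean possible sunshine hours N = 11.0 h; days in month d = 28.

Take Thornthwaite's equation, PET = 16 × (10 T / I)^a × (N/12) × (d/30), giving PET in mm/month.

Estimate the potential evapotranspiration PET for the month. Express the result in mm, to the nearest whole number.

34 mm

10T/I = 10 × 15.0 / 97.6 = 1.5369
(10T/I)^a = 1.5369^2.135 = 2.5032
Uncorrected PET = 16 × 2.5032 = 40.051 mm
Correction = (N/12)(d/30) = (11.0/12)(28/30) = 0.8556
PET = 40.051 × 0.8556 = 34.268 mm/month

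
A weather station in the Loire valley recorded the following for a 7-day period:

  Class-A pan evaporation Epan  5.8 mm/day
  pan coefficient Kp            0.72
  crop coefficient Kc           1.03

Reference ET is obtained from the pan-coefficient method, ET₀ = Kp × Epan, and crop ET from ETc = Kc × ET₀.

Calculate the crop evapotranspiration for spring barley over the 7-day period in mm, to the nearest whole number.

30 mm

ET₀ = 0.72 × 5.8 = 4.1760 mm/d
ETc = Kc × ET₀ = 1.03 × 4.1760 = 4.3013 mm/d
Over 7 days: 4.3013 × 7 = 30.109 mm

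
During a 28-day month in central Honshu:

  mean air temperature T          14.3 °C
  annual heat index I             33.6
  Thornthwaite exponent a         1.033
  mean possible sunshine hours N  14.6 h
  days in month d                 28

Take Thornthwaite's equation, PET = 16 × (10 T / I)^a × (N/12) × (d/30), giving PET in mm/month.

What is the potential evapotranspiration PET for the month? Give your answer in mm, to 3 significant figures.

81.1 mm

10T/I = 10 × 14.3 / 33.6 = 4.2560
(10T/I)^a = 4.2560^1.033 = 4.4644
Uncorrected PET = 16 × 4.4644 = 71.430 mm
Correction = (N/12)(d/30) = (14.6/12)(28/30) = 1.1356
PET = 71.430 × 1.1356 = 81.116 mm/month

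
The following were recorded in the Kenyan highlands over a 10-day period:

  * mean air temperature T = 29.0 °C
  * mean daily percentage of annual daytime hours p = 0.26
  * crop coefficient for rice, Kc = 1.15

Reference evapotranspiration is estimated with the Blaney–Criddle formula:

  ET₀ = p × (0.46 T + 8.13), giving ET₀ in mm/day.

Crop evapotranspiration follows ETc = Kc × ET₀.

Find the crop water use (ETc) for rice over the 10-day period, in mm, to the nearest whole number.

ET₀ = 0.26 × (0.46 × 29.0 + 8.13) = 0.26 × 21.470 = 5.5822 mm/d
ETc = Kc × ET₀ = 1.15 × 5.5822 = 6.4195 mm/d
Over 10 days: 6.4195 × 10 = 64.195 mm

64 mm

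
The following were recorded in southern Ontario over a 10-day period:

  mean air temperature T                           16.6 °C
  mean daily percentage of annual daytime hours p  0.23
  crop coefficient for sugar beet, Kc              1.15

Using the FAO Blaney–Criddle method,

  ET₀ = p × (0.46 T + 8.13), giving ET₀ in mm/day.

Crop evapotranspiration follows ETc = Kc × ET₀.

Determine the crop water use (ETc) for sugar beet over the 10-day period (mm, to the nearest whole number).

ET₀ = 0.23 × (0.46 × 16.6 + 8.13) = 0.23 × 15.766 = 3.6262 mm/d
ETc = Kc × ET₀ = 1.15 × 3.6262 = 4.1701 mm/d
Over 10 days: 4.1701 × 10 = 41.701 mm

42 mm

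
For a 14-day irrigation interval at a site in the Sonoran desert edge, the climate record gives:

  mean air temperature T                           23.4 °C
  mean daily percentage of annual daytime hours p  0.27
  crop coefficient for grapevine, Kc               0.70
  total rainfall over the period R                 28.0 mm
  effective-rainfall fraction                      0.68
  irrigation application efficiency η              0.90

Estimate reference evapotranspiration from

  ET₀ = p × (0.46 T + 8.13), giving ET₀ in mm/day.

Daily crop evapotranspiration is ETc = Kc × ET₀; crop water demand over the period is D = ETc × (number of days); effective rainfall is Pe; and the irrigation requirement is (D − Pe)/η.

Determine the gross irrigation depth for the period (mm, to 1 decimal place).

34.4 mm

ET₀ = 0.27 × (0.46 × 23.4 + 8.13) = 0.27 × 18.894 = 5.1014 mm/d
ETc = Kc × ET₀ = 0.70 × 5.1014 = 3.5710 mm/d
Crop demand D = ETc × 14 d = 3.5710 × 14 = 49.994 mm
Pe = 0.68 × 28.0 = 19.040 mm
D − Pe = 49.994 − 19.040 = 30.954 mm
Gross irrigation = 30.954 / 0.90 = 34.393 mm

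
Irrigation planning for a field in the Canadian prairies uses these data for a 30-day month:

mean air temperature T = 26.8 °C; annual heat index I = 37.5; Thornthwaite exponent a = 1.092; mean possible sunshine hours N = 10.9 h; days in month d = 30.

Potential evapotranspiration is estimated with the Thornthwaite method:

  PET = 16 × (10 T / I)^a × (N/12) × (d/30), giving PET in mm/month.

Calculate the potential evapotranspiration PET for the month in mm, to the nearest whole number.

124 mm

10T/I = 10 × 26.8 / 37.5 = 7.1467
(10T/I)^a = 7.1467^1.092 = 8.5641
Uncorrected PET = 16 × 8.5641 = 137.026 mm
Correction = (N/12)(d/30) = (10.9/12)(30/30) = 0.9083
PET = 137.026 × 0.9083 = 124.461 mm/month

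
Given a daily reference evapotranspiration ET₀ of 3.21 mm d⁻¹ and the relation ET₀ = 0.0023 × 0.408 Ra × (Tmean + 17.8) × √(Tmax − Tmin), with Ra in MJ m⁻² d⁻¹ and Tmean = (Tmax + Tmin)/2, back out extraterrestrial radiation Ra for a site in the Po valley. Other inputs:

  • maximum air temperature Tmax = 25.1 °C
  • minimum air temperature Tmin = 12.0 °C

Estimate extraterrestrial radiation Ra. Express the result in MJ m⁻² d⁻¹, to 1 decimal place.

26.0 MJ m⁻² d⁻¹

Tmean = (25.1+12.0)/2 = 18.55 °C; ΔT = 13.1
Ra = ET₀ / [0.0023 × 0.408 × (Tmean+17.8) × √ΔT]
   = 3.21 / (0.0023 × 0.408 × 36.35 × 3.6194) = 26.000 MJ m⁻² d⁻¹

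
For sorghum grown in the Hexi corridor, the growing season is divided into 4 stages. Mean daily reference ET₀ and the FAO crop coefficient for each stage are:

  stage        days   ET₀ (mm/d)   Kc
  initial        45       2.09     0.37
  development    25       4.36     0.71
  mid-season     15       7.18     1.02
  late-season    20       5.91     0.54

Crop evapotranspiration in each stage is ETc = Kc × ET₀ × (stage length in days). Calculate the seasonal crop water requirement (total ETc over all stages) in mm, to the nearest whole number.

initial: 0.37 × 2.09 × 45 = 34.80 mm
development: 0.71 × 4.36 × 25 = 77.39 mm
mid-season: 1.02 × 7.18 × 15 = 109.85 mm
late-season: 0.54 × 5.91 × 20 = 63.83 mm
Seasonal total = 285.87 mm

286 mm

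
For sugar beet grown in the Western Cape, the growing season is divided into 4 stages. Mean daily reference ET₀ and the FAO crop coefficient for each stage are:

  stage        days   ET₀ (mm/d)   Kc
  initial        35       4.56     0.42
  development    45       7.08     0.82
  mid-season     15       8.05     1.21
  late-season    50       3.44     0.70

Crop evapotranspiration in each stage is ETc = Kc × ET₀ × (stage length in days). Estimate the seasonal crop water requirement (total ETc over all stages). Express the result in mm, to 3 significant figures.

595 mm

initial: 0.42 × 4.56 × 35 = 67.03 mm
development: 0.82 × 7.08 × 45 = 261.25 mm
mid-season: 1.21 × 8.05 × 15 = 146.11 mm
late-season: 0.70 × 3.44 × 50 = 120.40 mm
Seasonal total = 594.79 mm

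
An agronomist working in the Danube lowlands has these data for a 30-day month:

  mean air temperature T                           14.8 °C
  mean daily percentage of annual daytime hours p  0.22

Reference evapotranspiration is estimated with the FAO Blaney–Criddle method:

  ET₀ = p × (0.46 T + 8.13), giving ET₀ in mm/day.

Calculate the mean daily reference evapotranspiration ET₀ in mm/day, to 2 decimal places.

ET₀ = 0.22 × (0.46 × 14.8 + 8.13) = 0.22 × 14.938 = 3.2864 mm/d

3.29 mm/day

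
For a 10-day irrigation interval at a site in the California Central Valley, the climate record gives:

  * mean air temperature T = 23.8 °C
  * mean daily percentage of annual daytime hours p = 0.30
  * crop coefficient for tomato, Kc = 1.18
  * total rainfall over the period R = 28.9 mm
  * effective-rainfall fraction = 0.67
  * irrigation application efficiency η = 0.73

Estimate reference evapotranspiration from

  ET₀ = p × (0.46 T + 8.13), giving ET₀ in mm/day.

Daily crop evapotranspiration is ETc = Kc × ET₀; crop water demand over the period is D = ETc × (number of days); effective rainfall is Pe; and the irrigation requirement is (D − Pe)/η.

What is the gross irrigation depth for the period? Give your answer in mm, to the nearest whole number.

66 mm

ET₀ = 0.30 × (0.46 × 23.8 + 8.13) = 0.30 × 19.078 = 5.7234 mm/d
ETc = Kc × ET₀ = 1.18 × 5.7234 = 6.7536 mm/d
Crop demand D = ETc × 10 d = 6.7536 × 10 = 67.536 mm
Pe = 0.67 × 28.9 = 19.363 mm
D − Pe = 67.536 − 19.363 = 48.173 mm
Gross irrigation = 48.173 / 0.73 = 65.990 mm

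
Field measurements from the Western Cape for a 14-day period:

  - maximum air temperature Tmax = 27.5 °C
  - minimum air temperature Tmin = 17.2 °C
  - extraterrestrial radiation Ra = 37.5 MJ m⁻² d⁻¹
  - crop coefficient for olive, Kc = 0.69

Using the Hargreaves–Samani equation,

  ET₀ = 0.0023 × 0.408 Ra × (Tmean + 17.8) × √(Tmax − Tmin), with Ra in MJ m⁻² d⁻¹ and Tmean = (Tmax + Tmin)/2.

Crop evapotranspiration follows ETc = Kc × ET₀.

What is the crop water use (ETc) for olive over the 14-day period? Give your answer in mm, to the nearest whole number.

Tmean = (27.5 + 17.2)/2 = 22.35 °C
0.408 Ra = 0.408 × 37.5 = 15.3000 mm/d equivalent
ET₀ = 0.0023 × 15.3000 × (22.35 + 17.8) × √10.3 = 0.0023 × 15.3000 × 40.15 × 3.2094 = 4.5345 mm/d
ETc = Kc × ET₀ = 0.69 × 4.5345 = 3.1288 mm/d
Over 14 days: 3.1288 × 14 = 43.803 mm

44 mm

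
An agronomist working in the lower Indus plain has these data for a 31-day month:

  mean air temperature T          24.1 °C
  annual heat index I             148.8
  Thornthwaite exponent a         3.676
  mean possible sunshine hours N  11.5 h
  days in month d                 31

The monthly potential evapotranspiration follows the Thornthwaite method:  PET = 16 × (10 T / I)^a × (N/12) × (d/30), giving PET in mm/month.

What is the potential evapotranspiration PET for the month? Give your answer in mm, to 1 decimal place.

10T/I = 10 × 24.1 / 148.8 = 1.6196
(10T/I)^a = 1.6196^3.676 = 5.8855
Uncorrected PET = 16 × 5.8855 = 94.168 mm
Correction = (N/12)(d/30) = (11.5/12)(31/30) = 0.9903
PET = 94.168 × 0.9903 = 93.255 mm/month

93.3 mm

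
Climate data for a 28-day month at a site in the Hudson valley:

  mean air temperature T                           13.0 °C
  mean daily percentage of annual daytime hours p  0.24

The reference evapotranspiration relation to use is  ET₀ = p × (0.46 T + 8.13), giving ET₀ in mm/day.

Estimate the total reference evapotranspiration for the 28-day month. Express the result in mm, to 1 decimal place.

ET₀ = 0.24 × (0.46 × 13.0 + 8.13) = 0.24 × 14.110 = 3.3864 mm/d
Monthly total = 3.3864 × 28 = 94.819 mm

94.8 mm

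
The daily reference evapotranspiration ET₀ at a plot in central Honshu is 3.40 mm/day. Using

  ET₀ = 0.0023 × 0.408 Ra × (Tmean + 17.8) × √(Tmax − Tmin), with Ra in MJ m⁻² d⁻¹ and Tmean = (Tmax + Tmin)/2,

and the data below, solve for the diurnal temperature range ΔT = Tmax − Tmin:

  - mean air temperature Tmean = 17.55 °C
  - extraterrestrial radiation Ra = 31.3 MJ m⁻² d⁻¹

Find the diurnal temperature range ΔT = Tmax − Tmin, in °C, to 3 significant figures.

√ΔT = ET₀ / [0.0023 × 0.408 × Ra × (Tmean+17.8)] = 3.40 / (0.0023 × 12.7704 × 35.35) = 3.2746
ΔT = 3.2746² = 10.723 °C

10.7 °C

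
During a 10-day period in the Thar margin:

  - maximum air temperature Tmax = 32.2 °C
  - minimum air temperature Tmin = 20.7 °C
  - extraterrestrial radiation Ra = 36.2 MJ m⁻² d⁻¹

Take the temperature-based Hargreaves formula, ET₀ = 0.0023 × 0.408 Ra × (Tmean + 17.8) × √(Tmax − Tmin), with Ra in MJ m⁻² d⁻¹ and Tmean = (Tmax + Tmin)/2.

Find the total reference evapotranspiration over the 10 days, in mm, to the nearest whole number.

51 mm

Tmean = (32.2 + 20.7)/2 = 26.45 °C
0.408 Ra = 0.408 × 36.2 = 14.7696 mm/d equivalent
ET₀ = 0.0023 × 14.7696 × (26.45 + 17.8) × √11.5 = 0.0023 × 14.7696 × 44.25 × 3.3912 = 5.0976 mm/d
Over 10 days: 5.0976 × 10 = 50.976 mm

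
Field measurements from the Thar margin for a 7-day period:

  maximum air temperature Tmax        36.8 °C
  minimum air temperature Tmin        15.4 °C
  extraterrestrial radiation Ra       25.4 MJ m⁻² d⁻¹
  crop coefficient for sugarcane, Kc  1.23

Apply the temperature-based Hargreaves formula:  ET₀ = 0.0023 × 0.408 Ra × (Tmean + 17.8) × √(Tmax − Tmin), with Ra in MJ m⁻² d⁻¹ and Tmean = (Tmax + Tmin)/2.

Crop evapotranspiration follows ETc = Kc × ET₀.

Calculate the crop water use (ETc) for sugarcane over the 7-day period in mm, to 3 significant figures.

Tmean = (36.8 + 15.4)/2 = 26.10 °C
0.408 Ra = 0.408 × 25.4 = 10.3632 mm/d equivalent
ET₀ = 0.0023 × 10.3632 × (26.10 + 17.8) × √21.4 = 0.0023 × 10.3632 × 43.90 × 4.6260 = 4.8405 mm/d
ETc = Kc × ET₀ = 1.23 × 4.8405 = 5.9538 mm/d
Over 7 days: 5.9538 × 7 = 41.677 mm

41.7 mm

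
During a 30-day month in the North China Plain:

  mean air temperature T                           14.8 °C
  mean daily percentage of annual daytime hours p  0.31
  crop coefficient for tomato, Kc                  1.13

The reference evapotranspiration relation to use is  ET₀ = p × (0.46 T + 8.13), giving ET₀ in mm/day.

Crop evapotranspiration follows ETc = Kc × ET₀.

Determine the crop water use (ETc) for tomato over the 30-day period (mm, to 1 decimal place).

157.0 mm

ET₀ = 0.31 × (0.46 × 14.8 + 8.13) = 0.31 × 14.938 = 4.6308 mm/d
ETc = Kc × ET₀ = 1.13 × 4.6308 = 5.2328 mm/d
Over 30 days: 5.2328 × 30 = 156.984 mm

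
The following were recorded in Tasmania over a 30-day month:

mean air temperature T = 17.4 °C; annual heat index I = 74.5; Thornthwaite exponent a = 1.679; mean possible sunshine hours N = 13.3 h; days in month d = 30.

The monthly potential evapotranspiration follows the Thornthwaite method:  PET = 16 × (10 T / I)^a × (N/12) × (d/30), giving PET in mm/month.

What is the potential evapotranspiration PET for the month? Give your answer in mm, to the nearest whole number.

74 mm

10T/I = 10 × 17.4 / 74.5 = 2.3356
(10T/I)^a = 2.3356^1.679 = 4.1547
Uncorrected PET = 16 × 4.1547 = 66.475 mm
Correction = (N/12)(d/30) = (13.3/12)(30/30) = 1.1083
PET = 66.475 × 1.1083 = 73.674 mm/month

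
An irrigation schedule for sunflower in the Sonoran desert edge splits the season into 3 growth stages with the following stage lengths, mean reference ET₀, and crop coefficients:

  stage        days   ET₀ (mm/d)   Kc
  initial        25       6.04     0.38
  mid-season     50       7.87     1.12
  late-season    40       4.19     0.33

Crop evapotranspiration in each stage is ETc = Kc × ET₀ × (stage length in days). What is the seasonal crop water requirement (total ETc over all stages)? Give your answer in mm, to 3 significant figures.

553 mm

initial: 0.38 × 6.04 × 25 = 57.38 mm
mid-season: 1.12 × 7.87 × 50 = 440.72 mm
late-season: 0.33 × 4.19 × 40 = 55.31 mm
Seasonal total = 553.41 mm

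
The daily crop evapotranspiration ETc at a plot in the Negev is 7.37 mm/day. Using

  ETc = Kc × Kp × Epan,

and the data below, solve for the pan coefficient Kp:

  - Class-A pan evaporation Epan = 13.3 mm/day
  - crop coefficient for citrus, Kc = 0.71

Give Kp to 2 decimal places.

0.78

ETc = Kc × Kp × Epan  ⇒  Kp = ETc / (Kc × Epan)
Kp = 7.37 / (0.71 × 13.3) = 7.37 / 9.443 = 0.7805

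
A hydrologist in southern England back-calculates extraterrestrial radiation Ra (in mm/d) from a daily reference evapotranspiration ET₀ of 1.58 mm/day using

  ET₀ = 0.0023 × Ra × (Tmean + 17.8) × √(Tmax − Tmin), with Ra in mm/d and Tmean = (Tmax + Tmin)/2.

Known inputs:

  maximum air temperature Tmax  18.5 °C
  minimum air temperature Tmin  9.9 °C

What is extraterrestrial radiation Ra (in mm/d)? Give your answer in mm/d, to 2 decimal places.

Tmean = 14.20 °C; √ΔT = 2.9326
Ra = ET₀ / [0.0023 × (Tmean+17.8) × √ΔT] = 1.58 / (0.0023 × 32.00 × 2.9326) = 7.320 mm/d

7.32 mm/d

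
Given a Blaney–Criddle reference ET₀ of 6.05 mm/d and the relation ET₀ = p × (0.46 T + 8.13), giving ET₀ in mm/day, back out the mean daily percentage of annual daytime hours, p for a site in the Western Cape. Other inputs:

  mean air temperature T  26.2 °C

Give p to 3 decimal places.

p = ET₀ / (0.46 T + 8.13) = 6.05 / (0.46 × 26.2 + 8.13) = 6.05 / 20.182 = 0.2998

0.300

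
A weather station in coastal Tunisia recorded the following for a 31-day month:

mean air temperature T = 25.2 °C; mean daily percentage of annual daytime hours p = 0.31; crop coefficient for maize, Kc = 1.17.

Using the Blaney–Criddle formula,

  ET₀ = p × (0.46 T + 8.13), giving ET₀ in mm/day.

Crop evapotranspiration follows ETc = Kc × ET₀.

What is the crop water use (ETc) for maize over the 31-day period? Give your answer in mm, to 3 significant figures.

222 mm

ET₀ = 0.31 × (0.46 × 25.2 + 8.13) = 0.31 × 19.722 = 6.1138 mm/d
ETc = Kc × ET₀ = 1.17 × 6.1138 = 7.1531 mm/d
Over 31 days: 7.1531 × 31 = 221.746 mm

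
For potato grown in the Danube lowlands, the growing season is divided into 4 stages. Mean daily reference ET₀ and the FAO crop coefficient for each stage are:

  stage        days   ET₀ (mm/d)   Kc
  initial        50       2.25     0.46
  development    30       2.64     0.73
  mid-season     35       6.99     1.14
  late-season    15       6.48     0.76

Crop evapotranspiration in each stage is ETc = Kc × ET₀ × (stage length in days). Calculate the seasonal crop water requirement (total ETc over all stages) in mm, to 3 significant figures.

initial: 0.46 × 2.25 × 50 = 51.75 mm
development: 0.73 × 2.64 × 30 = 57.82 mm
mid-season: 1.14 × 6.99 × 35 = 278.90 mm
late-season: 0.76 × 6.48 × 15 = 73.87 mm
Seasonal total = 462.34 mm

462 mm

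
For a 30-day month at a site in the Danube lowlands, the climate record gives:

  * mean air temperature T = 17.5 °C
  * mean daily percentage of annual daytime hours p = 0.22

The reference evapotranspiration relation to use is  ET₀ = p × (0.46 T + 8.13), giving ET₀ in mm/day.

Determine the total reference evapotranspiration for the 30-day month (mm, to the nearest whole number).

ET₀ = 0.22 × (0.46 × 17.5 + 8.13) = 0.22 × 16.180 = 3.5596 mm/d
Monthly total = 3.5596 × 30 = 106.788 mm

107 mm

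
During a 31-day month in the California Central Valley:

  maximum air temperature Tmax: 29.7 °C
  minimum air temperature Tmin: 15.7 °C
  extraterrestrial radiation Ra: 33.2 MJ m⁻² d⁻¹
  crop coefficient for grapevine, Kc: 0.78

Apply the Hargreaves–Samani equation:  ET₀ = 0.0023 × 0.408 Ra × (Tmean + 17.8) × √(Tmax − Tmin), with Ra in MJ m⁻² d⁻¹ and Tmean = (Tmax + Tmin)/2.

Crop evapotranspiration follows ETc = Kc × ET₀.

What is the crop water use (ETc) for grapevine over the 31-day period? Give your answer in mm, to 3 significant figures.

114 mm

Tmean = (29.7 + 15.7)/2 = 22.70 °C
0.408 Ra = 0.408 × 33.2 = 13.5456 mm/d equivalent
ET₀ = 0.0023 × 13.5456 × (22.70 + 17.8) × √14.0 = 0.0023 × 13.5456 × 40.50 × 3.7417 = 4.7212 mm/d
ETc = Kc × ET₀ = 0.78 × 4.7212 = 3.6825 mm/d
Over 31 days: 3.6825 × 31 = 114.158 mm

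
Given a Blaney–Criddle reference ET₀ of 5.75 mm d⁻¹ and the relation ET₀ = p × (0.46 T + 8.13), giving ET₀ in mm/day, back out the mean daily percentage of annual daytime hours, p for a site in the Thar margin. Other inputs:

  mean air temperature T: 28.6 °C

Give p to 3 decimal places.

0.270

p = ET₀ / (0.46 T + 8.13) = 5.75 / (0.46 × 28.6 + 8.13) = 5.75 / 21.286 = 0.2701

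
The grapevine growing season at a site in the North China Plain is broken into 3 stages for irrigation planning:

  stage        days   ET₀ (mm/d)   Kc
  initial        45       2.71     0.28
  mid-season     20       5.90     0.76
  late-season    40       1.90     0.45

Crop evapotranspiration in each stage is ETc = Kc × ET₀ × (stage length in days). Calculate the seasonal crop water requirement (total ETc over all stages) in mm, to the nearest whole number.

158 mm

initial: 0.28 × 2.71 × 45 = 34.15 mm
mid-season: 0.76 × 5.90 × 20 = 89.68 mm
late-season: 0.45 × 1.90 × 40 = 34.20 mm
Seasonal total = 158.03 mm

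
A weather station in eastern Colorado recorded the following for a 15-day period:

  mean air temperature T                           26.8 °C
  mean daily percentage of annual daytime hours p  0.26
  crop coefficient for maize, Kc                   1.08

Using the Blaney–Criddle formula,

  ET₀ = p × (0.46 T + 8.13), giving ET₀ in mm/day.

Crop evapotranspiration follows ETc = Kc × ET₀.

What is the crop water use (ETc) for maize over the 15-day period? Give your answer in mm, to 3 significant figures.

86.2 mm

ET₀ = 0.26 × (0.46 × 26.8 + 8.13) = 0.26 × 20.458 = 5.3191 mm/d
ETc = Kc × ET₀ = 1.08 × 5.3191 = 5.7446 mm/d
Over 15 days: 5.7446 × 15 = 86.169 mm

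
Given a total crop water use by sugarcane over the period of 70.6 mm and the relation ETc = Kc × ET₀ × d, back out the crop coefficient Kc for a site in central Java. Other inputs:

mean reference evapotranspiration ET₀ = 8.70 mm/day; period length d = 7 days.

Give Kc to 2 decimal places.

ETc = Kc × ET₀ × d  ⇒  Kc = ETc / (ET₀ × d)
Kc = 70.6 / (8.70 × 7) = 70.6 / 60.90 = 1.1593

1.16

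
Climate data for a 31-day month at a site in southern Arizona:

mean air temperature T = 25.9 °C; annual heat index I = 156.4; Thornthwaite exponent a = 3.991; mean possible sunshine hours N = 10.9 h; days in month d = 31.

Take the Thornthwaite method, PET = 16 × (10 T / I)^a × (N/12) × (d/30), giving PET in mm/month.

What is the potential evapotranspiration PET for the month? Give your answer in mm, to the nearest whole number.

112 mm

10T/I = 10 × 25.9 / 156.4 = 1.6560
(10T/I)^a = 1.6560^3.991 = 7.4863
Uncorrected PET = 16 × 7.4863 = 119.781 mm
Correction = (N/12)(d/30) = (10.9/12)(31/30) = 0.9386
PET = 119.781 × 0.9386 = 112.426 mm/month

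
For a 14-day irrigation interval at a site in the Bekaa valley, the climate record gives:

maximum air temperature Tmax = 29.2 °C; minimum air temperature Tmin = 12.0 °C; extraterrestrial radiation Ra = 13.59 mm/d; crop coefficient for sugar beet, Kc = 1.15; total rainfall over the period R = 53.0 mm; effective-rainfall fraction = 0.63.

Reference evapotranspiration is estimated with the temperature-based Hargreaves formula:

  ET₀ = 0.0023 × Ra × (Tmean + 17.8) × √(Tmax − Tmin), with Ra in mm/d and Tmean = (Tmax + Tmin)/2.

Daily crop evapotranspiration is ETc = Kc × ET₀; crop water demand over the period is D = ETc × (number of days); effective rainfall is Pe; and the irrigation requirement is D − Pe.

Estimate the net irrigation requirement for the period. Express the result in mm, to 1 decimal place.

46.8 mm

Tmean = (29.2 + 12.0)/2 = 20.60 °C
ET₀ = 0.0023 × 13.59 × (20.60 + 17.8) × √17.2 = 0.0023 × 13.59 × 38.40 × 4.1473 = 4.9779 mm/d
ETc = Kc × ET₀ = 1.15 × 4.9779 = 5.7246 mm/d
Crop demand D = ETc × 14 d = 5.7246 × 14 = 80.144 mm
Pe = 0.63 × 53.0 = 33.390 mm
D − Pe = 80.144 − 33.390 = 46.754 mm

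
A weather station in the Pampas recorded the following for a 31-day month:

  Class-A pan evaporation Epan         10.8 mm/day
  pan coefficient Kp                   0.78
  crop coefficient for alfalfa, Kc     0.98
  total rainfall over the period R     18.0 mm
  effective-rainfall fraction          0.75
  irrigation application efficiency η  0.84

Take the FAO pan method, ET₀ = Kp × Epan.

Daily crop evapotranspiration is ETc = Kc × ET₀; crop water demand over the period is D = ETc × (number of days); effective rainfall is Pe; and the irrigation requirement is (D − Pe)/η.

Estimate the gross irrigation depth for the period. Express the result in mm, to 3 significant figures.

ET₀ = 0.78 × 10.8 = 8.4240 mm/d
ETc = Kc × ET₀ = 0.98 × 8.4240 = 8.2555 mm/d
Crop demand D = ETc × 31 d = 8.2555 × 31 = 255.921 mm
Pe = 0.75 × 18.0 = 13.500 mm
D − Pe = 255.921 − 13.500 = 242.421 mm
Gross irrigation = 242.421 / 0.84 = 288.596 mm

289 mm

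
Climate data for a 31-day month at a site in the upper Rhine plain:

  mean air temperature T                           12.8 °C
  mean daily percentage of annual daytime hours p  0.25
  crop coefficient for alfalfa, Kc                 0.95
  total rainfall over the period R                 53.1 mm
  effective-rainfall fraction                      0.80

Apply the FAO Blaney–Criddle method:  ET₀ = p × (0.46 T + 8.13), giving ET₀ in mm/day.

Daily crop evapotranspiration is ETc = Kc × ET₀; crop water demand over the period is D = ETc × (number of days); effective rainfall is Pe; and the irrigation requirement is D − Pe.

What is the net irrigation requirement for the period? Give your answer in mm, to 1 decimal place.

60.7 mm

ET₀ = 0.25 × (0.46 × 12.8 + 8.13) = 0.25 × 14.018 = 3.5045 mm/d
ETc = Kc × ET₀ = 0.95 × 3.5045 = 3.3293 mm/d
Crop demand D = ETc × 31 d = 3.3293 × 31 = 103.208 mm
Pe = 0.80 × 53.1 = 42.480 mm
D − Pe = 103.208 − 42.480 = 60.728 mm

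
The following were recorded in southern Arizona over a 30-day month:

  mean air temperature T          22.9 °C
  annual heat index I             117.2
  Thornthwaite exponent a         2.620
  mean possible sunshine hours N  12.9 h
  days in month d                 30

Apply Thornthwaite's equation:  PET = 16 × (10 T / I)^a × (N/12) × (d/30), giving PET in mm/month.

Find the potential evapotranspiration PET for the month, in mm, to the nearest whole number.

10T/I = 10 × 22.9 / 117.2 = 1.9539
(10T/I)^a = 1.9539^2.620 = 5.7831
Uncorrected PET = 16 × 5.7831 = 92.530 mm
Correction = (N/12)(d/30) = (12.9/12)(30/30) = 1.0750
PET = 92.530 × 1.0750 = 99.470 mm/month

99 mm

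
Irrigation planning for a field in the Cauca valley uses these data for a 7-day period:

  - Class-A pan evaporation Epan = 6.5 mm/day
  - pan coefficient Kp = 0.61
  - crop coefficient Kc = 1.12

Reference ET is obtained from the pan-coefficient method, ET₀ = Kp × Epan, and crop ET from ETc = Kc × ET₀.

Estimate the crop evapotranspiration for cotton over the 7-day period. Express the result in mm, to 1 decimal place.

31.1 mm

ET₀ = 0.61 × 6.5 = 3.9650 mm/d
ETc = Kc × ET₀ = 1.12 × 3.9650 = 4.4408 mm/d
Over 7 days: 4.4408 × 7 = 31.086 mm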